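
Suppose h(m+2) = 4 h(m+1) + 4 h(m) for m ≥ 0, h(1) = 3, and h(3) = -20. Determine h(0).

Let h(0) = y.
h(2) = 12 + 4y
h(3) = 60 + 16y
So 60 + 16y = -20, giving y = -5.

-5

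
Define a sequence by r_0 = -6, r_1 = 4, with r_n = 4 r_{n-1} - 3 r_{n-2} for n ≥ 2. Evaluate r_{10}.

r_2 = 4*4 - 3*(-6) = 34
r_3 = 4*34 - 3*4 = 124
r_4 = 4*124 - 3*34 = 394
r_5 = 4*394 - 3*124 = 1204
r_6 = 4*1204 - 3*394 = 3634
r_7 = 4*3634 - 3*1204 = 10924
r_8 = 4*10924 - 3*3634 = 32794
r_9 = 4*32794 - 3*10924 = 98404
r_{10} = 4*98404 - 3*32794 = 295234

295234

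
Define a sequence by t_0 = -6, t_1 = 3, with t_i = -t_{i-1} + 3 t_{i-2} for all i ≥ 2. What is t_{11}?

28911

t_2 = -3 + 3·(-6) = -21
t_3 = -(-21) + 3·3 = 30
t_4 = -30 + 3·(-21) = -93
t_5 = -(-93) + 3·30 = 183
t_6 = -183 + 3·(-93) = -462
t_7 = -(-462) + 3·183 = 1011
t_8 = -1011 + 3·(-462) = -2397
t_9 = -(-2397) + 3·1011 = 5430
t_{10} = -5430 + 3·(-2397) = -12621
t_{11} = -(-12621) + 3·5430 = 28911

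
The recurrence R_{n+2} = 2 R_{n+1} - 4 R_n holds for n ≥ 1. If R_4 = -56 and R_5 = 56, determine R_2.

-7

Rearranging, R_{n-2} = (R_n - 2 R_{n-1}) / -4.
R_3 = (56 - 2(-56)) / -4 = 168/-4 = -42
R_2 = (-56 - 2(-42)) / -4 = 28/-4 = -7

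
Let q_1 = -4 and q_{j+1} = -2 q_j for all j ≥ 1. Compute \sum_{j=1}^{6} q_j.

84

q_2 = -2·(-4) = 8
q_3 = -2·8 = -16
q_4 = -2·(-16) = 32
q_5 = -2·32 = -64
q_6 = -2·(-64) = 128
Sum = (-4) + 8 + (-16) + 32 + (-64) + 128 = 84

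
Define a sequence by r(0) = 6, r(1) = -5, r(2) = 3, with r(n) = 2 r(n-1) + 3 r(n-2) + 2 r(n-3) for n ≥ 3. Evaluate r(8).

717

r(3) = 2·3 + 3·(-5) + 2·6 = 3
r(4) = 2·3 + 3·3 + 2·(-5) = 5
r(5) = 2·5 + 3·3 + 2·3 = 25
r(6) = 2·25 + 3·5 + 2·3 = 71
r(7) = 2·71 + 3·25 + 2·5 = 227
r(8) = 2·227 + 3·71 + 2·25 = 717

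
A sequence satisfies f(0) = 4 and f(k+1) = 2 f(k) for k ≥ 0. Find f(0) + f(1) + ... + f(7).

f(1) = 2(4) = 8
f(2) = 2(8) = 16
f(3) = 2(16) = 32
f(4) = 2(32) = 64
f(5) = 2(64) = 128
f(6) = 2(128) = 256
f(7) = 2(256) = 512
Sum = 4 + 8 + 16 + 32 + 64 + 128 + 256 + 512 = 1020

1020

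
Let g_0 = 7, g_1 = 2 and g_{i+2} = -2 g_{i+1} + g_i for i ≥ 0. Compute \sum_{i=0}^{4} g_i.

g_2 = -2*2 + 7 = 3
g_3 = -2*3 + 2 = -4
g_4 = -2*(-4) + 3 = 11
Sum = 7 + 2 + 3 + (-4) + 11 = 19

19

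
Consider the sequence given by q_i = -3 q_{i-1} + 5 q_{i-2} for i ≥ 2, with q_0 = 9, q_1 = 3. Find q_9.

-574737

q_2 = -3·3 + 5·9 = 36
q_3 = -3·36 + 5·3 = -93
q_4 = -3·(-93) + 5·36 = 459
q_5 = -3·459 + 5·(-93) = -1842
q_6 = -3·(-1842) + 5·459 = 7821
q_7 = -3·7821 + 5·(-1842) = -32673
q_8 = -3·(-32673) + 5·7821 = 137124
q_9 = -3·137124 + 5·(-32673) = -574737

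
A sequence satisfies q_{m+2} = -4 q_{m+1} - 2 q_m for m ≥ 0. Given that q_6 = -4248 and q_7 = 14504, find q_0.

1

Rearranging, q_{m-2} = (q_m + 4 q_{m-1}) / -2.
q_5 = (14504 + 4(-4248)) / -2 = -2488/-2 = 1244
q_4 = (-4248 + 4(1244)) / -2 = 728/-2 = -364
q_3 = (1244 + 4(-364)) / -2 = -212/-2 = 106
q_2 = (-364 + 4(106)) / -2 = 60/-2 = -30
q_1 = (106 + 4(-30)) / -2 = -14/-2 = 7
q_0 = (-30 + 4(7)) / -2 = -2/-2 = 1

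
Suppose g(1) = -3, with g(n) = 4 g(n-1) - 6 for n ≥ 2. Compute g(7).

g(2) = 4·(-3) - 6 = -18
g(3) = 4·(-18) - 6 = -78
g(4) = 4·(-78) - 6 = -318
g(5) = 4·(-318) - 6 = -1278
g(6) = 4·(-1278) - 6 = -5118
g(7) = 4·(-5118) - 6 = -20478

-20478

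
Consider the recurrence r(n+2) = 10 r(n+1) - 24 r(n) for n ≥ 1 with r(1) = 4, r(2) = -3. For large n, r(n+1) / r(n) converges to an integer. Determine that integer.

The characteristic equation is r^2 - 10r + 24 = 0, which factors as (r - 6)(r - 4) = 0.
So the roots are 6 and 4. Since |6| > |4| and the coefficient of 6^n is non-zero, the ratio tends to 6.

6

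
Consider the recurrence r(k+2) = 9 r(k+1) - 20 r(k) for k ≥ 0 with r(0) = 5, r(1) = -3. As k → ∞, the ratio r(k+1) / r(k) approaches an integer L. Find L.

The characteristic equation is r^2 - 9r + 20 = 0, which factors as (r - 5)(r - 4) = 0.
So the roots are 5 and 4. Since |5| > |4| and the coefficient of 5^k is non-zero, the ratio tends to 5.

5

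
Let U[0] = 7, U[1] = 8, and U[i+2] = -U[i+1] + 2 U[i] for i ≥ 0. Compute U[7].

50

U[2] = -8 + 2*7 = 6
U[3] = -6 + 2*8 = 10
U[4] = -10 + 2*6 = 2
U[5] = -2 + 2*10 = 18
U[6] = -18 + 2*2 = -14
U[7] = -(-14) + 2*18 = 50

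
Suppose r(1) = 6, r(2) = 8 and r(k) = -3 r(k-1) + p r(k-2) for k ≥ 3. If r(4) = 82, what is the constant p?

r(3) = -24 + 6p
r(4) = 72 - 10p
So 72 - 10p = 82, giving p = -1.

-1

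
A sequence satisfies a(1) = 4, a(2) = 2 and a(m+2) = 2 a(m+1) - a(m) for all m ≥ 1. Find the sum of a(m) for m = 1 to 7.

a(3) = 2(2) - 4 = 0
a(4) = 2(0) - 2 = -2
a(5) = 2(-2) - 0 = -4
a(6) = 2(-4) - (-2) = -6
a(7) = 2(-6) - (-4) = -8
Sum = 4 + 2 + 0 + (-2) + (-4) + (-6) + (-8) = -14

-14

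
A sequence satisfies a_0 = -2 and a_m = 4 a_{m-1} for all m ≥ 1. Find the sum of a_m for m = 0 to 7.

a_1 = 4·(-2) = -8
a_2 = 4·(-8) = -32
a_3 = 4·(-32) = -128
a_4 = 4·(-128) = -512
a_5 = 4·(-512) = -2048
a_6 = 4·(-2048) = -8192
a_7 = 4·(-8192) = -32768
Sum = (-2) + (-8) + (-32) + (-128) + (-512) + (-2048) + (-8192) + (-32768) = -43690

-43690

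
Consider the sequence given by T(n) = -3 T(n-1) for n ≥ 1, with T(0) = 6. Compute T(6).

4374

T(1) = -3·6 = -18
T(2) = -3·(-18) = 54
T(3) = -3·54 = -162
T(4) = -3·(-162) = 486
T(5) = -3·486 = -1458
T(6) = -3·(-1458) = 4374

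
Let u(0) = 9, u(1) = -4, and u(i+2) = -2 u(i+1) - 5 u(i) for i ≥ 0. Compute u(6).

u(2) = -2(-4) - 5(9) = -37
u(3) = -2(-37) - 5(-4) = 94
u(4) = -2(94) - 5(-37) = -3
u(5) = -2(-3) - 5(94) = -464
u(6) = -2(-464) - 5(-3) = 943

943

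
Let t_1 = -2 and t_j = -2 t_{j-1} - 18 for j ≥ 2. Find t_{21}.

4194298

The fixed point is -18/(1 + 2) = -6, so t_j + 6 = -2(t_{j-1} + 6).
Hence t_j = 4·(-2)^{j-1} - 6.
t_{21} = 4·(-2)^{20} - 6 = 4·1048576 - 6 = 4194298.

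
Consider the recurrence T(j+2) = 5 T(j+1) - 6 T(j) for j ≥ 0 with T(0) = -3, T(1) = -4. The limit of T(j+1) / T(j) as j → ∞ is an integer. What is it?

3

The characteristic equation is r^2 - 5r + 6 = 0, which factors as (r - 3)(r - 2) = 0.
So the roots are 3 and 2. Since |3| > |2| and the coefficient of 3^j is non-zero, the ratio tends to 3.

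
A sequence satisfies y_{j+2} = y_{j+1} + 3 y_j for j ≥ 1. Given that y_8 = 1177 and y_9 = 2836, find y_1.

Rearranging, y_{j-2} = (y_j - y_{j-1}) / 3.
y_7 = (2836 - 1177) / 3 = 1659/3 = 553
y_6 = (1177 - 553) / 3 = 624/3 = 208
y_5 = (553 - 208) / 3 = 345/3 = 115
y_4 = (208 - 115) / 3 = 93/3 = 31
y_3 = (115 - 31) / 3 = 84/3 = 28
y_2 = (31 - 28) / 3 = 3/3 = 1
y_1 = (28 - 1) / 3 = 27/3 = 9

9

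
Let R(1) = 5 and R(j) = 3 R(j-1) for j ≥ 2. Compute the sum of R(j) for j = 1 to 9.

49205

R(2) = 3(5) = 15
R(3) = 3(15) = 45
R(4) = 3(45) = 135
R(5) = 3(135) = 405
R(6) = 3(405) = 1215
R(7) = 3(1215) = 3645
R(8) = 3(3645) = 10935
R(9) = 3(10935) = 32805
Sum = 5 + 15 + 45 + 135 + 405 + 1215 + 3645 + 10935 + 32805 = 49205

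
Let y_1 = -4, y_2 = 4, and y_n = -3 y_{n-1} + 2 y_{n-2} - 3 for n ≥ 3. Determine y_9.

-43351

y_3 = -3(4) + 2(-4) - 3 = -23
y_4 = -3(-23) + 2(4) - 3 = 74
y_5 = -3(74) + 2(-23) - 3 = -271
y_6 = -3(-271) + 2(74) - 3 = 958
y_7 = -3(958) + 2(-271) - 3 = -3419
y_8 = -3(-3419) + 2(958) - 3 = 12170
y_9 = -3(12170) + 2(-3419) - 3 = -43351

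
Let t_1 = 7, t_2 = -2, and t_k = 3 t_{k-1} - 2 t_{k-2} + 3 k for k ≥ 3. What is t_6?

10

t_3 = 3(-2) - 2(7) + 9 = -11
t_4 = 3(-11) - 2(-2) + 12 = -17
t_5 = 3(-17) - 2(-11) + 15 = -14
t_6 = 3(-14) - 2(-17) + 18 = 10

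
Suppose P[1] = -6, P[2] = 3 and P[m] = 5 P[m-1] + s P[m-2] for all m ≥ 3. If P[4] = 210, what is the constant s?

-5

P[3] = 15 - 6s
P[4] = 75 - 27s
So 75 - 27s = 210, giving s = -5.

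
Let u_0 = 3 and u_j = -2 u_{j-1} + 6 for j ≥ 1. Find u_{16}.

65538

The fixed point is 6/(1 + 2) = 2, so u_j - 2 = -2(u_{j-1} - 2).
Hence u_j = 1·(-2)^j + 2.
u_{16} = 1·(-2)^{16} + 2 = 1·65536 + 2 = 65538.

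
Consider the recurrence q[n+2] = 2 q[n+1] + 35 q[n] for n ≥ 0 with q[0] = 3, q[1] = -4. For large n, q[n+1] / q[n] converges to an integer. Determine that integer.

The characteristic equation is r^2 - 2r - 35 = 0, which factors as (r - 7)(r + 5) = 0.
So the roots are 7 and -5. Since |7| > |-5| and the coefficient of 7^n is non-zero, the ratio tends to 7.

7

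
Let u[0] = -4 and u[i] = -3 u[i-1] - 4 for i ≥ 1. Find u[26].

The fixed point is -4/(1 + 3) = -1, so u[i] + 1 = -3(u[i-1] + 1).
Hence u[i] = -3·(-3)^i - 1.
u[26] = -3·(-3)^{26} - 1 = -3·2541865828329 - 1 = -7625597484988.

-7625597484988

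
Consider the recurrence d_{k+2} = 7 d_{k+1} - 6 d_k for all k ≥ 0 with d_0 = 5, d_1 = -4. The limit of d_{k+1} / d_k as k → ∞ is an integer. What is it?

6

The characteristic equation is r^2 - 7r + 6 = 0, which factors as (r - 6)(r - 1) = 0.
So the roots are 6 and 1. Since |6| > |1| and the coefficient of 6^k is non-zero, the ratio tends to 6.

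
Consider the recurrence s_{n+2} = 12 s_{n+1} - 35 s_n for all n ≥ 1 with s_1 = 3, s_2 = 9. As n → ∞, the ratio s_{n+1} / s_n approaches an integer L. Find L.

The characteristic equation is r^2 - 12r + 35 = 0, which factors as (r - 7)(r - 5) = 0.
So the roots are 7 and 5. Since |7| > |5| and the coefficient of 7^n is non-zero, the ratio tends to 7.

7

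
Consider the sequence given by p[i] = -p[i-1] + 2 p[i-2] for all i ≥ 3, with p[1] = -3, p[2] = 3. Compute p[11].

-2049

p[3] = -3 + 2·(-3) = -9
p[4] = -(-9) + 2·3 = 15
p[5] = -15 + 2·(-9) = -33
p[6] = -(-33) + 2·15 = 63
p[7] = -63 + 2·(-33) = -129
p[8] = -(-129) + 2·63 = 255
p[9] = -255 + 2·(-129) = -513
p[10] = -(-513) + 2·255 = 1023
p[11] = -1023 + 2·(-513) = -2049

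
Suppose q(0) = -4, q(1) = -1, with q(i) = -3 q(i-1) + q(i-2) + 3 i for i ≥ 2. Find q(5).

-106

q(2) = -3*(-1) + (-4) + 6 = 5
q(3) = -3*5 + (-1) + 9 = -7
q(4) = -3*(-7) + 5 + 12 = 38
q(5) = -3*38 + (-7) + 15 = -106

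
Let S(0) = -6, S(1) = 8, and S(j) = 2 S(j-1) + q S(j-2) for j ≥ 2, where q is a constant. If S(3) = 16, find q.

4

S(2) = 16 - 6q
S(3) = 32 - 4q
So 32 - 4q = 16, giving q = 4.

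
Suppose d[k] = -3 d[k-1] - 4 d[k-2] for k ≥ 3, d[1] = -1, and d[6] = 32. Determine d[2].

-4

Let d[2] = v.
d[3] = 4 - 3v
d[4] = -12 + 5v
d[5] = 20 - 3v
d[6] = -12 - 11v
So -12 - 11v = 32, giving v = -4.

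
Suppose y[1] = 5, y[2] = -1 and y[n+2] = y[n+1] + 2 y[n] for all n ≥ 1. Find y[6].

39

y[3] = (-1) + 2*5 = 9
y[4] = 9 + 2*(-1) = 7
y[5] = 7 + 2*9 = 25
y[6] = 25 + 2*7 = 39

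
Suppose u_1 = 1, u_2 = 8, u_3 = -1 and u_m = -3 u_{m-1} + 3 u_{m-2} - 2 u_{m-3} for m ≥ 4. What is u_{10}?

83557

u_4 = -3(-1) + 3(8) - 2(1) = 25
u_5 = -3(25) + 3(-1) - 2(8) = -94
u_6 = -3(-94) + 3(25) - 2(-1) = 359
u_7 = -3(359) + 3(-94) - 2(25) = -1409
u_8 = -3(-1409) + 3(359) - 2(-94) = 5492
u_9 = -3(5492) + 3(-1409) - 2(359) = -21421
u_{10} = -3(-21421) + 3(5492) - 2(-1409) = 83557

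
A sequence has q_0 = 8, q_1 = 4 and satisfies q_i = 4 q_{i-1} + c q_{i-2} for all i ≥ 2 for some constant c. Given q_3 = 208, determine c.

4

q_2 = 16 + 8c
q_3 = 64 + 36c
So 64 + 36c = 208, giving c = 4.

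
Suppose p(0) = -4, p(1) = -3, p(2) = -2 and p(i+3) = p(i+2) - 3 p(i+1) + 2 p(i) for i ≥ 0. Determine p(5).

p(3) = (-2) - 3*(-3) + 2*(-4) = -1
p(4) = (-1) - 3*(-2) + 2*(-3) = -1
p(5) = (-1) - 3*(-1) + 2*(-2) = -2

-2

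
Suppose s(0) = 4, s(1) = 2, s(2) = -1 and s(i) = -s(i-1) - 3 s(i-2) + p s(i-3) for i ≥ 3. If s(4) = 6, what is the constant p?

s(3) = -5 + 4p
s(4) = 8 - 2p
So 8 - 2p = 6, giving p = 1.

1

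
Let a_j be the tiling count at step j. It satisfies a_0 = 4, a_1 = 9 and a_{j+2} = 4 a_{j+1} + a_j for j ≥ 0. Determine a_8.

a_2 = 4·9 + 4 = 40
a_3 = 4·40 + 9 = 169
a_4 = 4·169 + 40 = 716
a_5 = 4·716 + 169 = 3033
a_6 = 4·3033 + 716 = 12848
a_7 = 4·12848 + 3033 = 54425
a_8 = 4·54425 + 12848 = 230548

230548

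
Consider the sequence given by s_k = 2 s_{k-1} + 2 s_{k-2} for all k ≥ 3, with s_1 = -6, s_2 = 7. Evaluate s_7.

312

s_3 = 2·7 + 2·(-6) = 2
s_4 = 2·2 + 2·7 = 18
s_5 = 2·18 + 2·2 = 40
s_6 = 2·40 + 2·18 = 116
s_7 = 2·116 + 2·40 = 312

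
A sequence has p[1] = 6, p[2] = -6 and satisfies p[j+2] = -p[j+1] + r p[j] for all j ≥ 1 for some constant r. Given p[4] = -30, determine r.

p[3] = 6 + 6r
p[4] = -6 - 12r
So -6 - 12r = -30, giving r = 2.

2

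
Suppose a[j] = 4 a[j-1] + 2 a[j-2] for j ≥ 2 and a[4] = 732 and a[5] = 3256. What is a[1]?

6

Rearranging, a[j-2] = (a[j] - 4 a[j-1]) / 2.
a[3] = (3256 - 4(732)) / 2 = 328/2 = 164
a[2] = (732 - 4(164)) / 2 = 76/2 = 38
a[1] = (164 - 4(38)) / 2 = 12/2 = 6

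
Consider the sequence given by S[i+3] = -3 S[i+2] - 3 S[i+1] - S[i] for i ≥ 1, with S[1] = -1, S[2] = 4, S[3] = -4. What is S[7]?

26

S[4] = -3·(-4) - 3·4 - (-1) = 1
S[5] = -3·1 - 3·(-4) - 4 = 5
S[6] = -3·5 - 3·1 - (-4) = -14
S[7] = -3·(-14) - 3·5 - 1 = 26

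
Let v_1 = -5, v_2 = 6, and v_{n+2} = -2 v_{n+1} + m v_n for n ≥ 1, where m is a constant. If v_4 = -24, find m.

v_3 = -12 - 5m
v_4 = 24 + 16m
So 24 + 16m = -24, giving m = -3.

-3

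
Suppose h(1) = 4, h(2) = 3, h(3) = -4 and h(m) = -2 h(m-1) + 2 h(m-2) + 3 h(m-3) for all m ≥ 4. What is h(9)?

h(4) = -2·(-4) + 2·3 + 3·4 = 26
h(5) = -2·26 + 2·(-4) + 3·3 = -51
h(6) = -2·(-51) + 2·26 + 3·(-4) = 142
h(7) = -2·142 + 2·(-51) + 3·26 = -308
h(8) = -2·(-308) + 2·142 + 3·(-51) = 747
h(9) = -2·747 + 2·(-308) + 3·142 = -1684

-1684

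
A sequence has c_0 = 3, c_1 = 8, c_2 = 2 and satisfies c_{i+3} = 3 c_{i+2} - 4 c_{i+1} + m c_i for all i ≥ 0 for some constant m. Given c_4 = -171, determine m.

c_3 = -26 + 3m
c_4 = -86 + 17m
So -86 + 17m = -171, giving m = -5.

-5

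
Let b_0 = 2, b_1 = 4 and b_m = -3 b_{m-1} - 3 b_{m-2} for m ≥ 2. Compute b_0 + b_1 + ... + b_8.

372

b_2 = -3·4 - 3·2 = -18
b_3 = -3·(-18) - 3·4 = 42
b_4 = -3·42 - 3·(-18) = -72
b_5 = -3·(-72) - 3·42 = 90
b_6 = -3·90 - 3·(-72) = -54
b_7 = -3·(-54) - 3·90 = -108
b_8 = -3·(-108) - 3·(-54) = 486
Sum = 2 + 4 + (-18) + 42 + (-72) + 90 + (-54) + (-108) + 486 = 372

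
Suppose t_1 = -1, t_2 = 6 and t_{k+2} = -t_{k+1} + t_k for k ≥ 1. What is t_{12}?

589

t_3 = -6 + (-1) = -7
t_4 = -(-7) + 6 = 13
t_5 = -13 + (-7) = -20
t_6 = -(-20) + 13 = 33
t_7 = -33 + (-20) = -53
t_8 = -(-53) + 33 = 86
t_9 = -86 + (-53) = -139
t_{10} = -(-139) + 86 = 225
t_{11} = -225 + (-139) = -364
t_{12} = -(-364) + 225 = 589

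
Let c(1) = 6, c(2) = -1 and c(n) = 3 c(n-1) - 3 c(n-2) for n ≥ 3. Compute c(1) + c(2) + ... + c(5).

c(3) = 3·(-1) - 3·6 = -21
c(4) = 3·(-21) - 3·(-1) = -60
c(5) = 3·(-60) - 3·(-21) = -117
Sum = 6 + (-1) + (-21) + (-60) + (-117) = -193

-193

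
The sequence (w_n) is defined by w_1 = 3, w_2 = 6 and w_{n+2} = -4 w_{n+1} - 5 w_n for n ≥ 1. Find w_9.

w_3 = -4(6) - 5(3) = -39
w_4 = -4(-39) - 5(6) = 126
w_5 = -4(126) - 5(-39) = -309
w_6 = -4(-309) - 5(126) = 606
w_7 = -4(606) - 5(-309) = -879
w_8 = -4(-879) - 5(606) = 486
w_9 = -4(486) - 5(-879) = 2451

2451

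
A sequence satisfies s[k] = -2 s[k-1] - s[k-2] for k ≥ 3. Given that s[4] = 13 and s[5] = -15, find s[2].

9

Rearranging, s[k-2] = -(s[k] + 2 s[k-1]).
s[3] = -(-15 + 2·13) = -11
s[2] = -(13 + 2·(-11)) = 9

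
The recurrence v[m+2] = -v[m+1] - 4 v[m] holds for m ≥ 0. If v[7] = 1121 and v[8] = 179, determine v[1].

Rearranging, v[m-2] = (v[m] + v[m-1]) / -4.
v[6] = (179 + 1121) / -4 = 1300/-4 = -325
v[5] = (1121 + (-325)) / -4 = 796/-4 = -199
v[4] = (-325 + (-199)) / -4 = -524/-4 = 131
v[3] = (-199 + 131) / -4 = -68/-4 = 17
v[2] = (131 + 17) / -4 = 148/-4 = -37
v[1] = (17 + (-37)) / -4 = -20/-4 = 5

5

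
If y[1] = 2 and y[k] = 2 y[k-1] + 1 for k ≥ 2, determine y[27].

201326591

The fixed point is 1/(1 - 2) = -1, so y[k] + 1 = 2(y[k-1] + 1).
Hence y[k] = 3·2^{k-1} - 1.
y[27] = 3·2^{26} - 1 = 3·67108864 - 1 = 201326591.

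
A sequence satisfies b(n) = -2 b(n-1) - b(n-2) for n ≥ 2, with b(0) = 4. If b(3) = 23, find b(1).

5

Let b(1) = v.
b(2) = -4 - 2v
b(3) = 8 + 3v
So 8 + 3v = 23, giving v = 5.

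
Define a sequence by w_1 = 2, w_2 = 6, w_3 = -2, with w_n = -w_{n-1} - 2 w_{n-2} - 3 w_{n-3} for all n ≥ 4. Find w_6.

36

w_4 = -(-2) - 2·6 - 3·2 = -16
w_5 = -(-16) - 2·(-2) - 3·6 = 2
w_6 = -2 - 2·(-16) - 3·(-2) = 36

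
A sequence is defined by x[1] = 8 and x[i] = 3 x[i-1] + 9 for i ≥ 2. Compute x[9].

82008

x[2] = 3(8) + 9 = 33
x[3] = 3(33) + 9 = 108
x[4] = 3(108) + 9 = 333
x[5] = 3(333) + 9 = 1008
x[6] = 3(1008) + 9 = 3033
x[7] = 3(3033) + 9 = 9108
x[8] = 3(9108) + 9 = 27333
x[9] = 3(27333) + 9 = 82008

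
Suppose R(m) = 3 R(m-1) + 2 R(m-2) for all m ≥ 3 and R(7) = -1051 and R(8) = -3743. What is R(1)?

-2

Rearranging, R(m-2) = (R(m) - 3 R(m-1)) / 2.
R(6) = (-3743 - 3·(-1051)) / 2 = -590/2 = -295
R(5) = (-1051 - 3·(-295)) / 2 = -166/2 = -83
R(4) = (-295 - 3·(-83)) / 2 = -46/2 = -23
R(3) = (-83 - 3·(-23)) / 2 = -14/2 = -7
R(2) = (-23 - 3·(-7)) / 2 = -2/2 = -1
R(1) = (-7 - 3·(-1)) / 2 = -4/2 = -2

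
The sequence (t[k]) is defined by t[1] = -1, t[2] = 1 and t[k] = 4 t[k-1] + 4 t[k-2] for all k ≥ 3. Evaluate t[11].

t[3] = 4·1 + 4·(-1) = 0
t[4] = 4·0 + 4·1 = 4
t[5] = 4·4 + 4·0 = 16
t[6] = 4·16 + 4·4 = 80
t[7] = 4·80 + 4·16 = 384
t[8] = 4·384 + 4·80 = 1856
t[9] = 4·1856 + 4·384 = 8960
t[10] = 4·8960 + 4·1856 = 43264
t[11] = 4·43264 + 4·8960 = 208896

208896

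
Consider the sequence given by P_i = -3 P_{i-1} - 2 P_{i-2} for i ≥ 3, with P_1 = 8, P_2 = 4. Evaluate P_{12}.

P_3 = -3*4 - 2*8 = -28
P_4 = -3*(-28) - 2*4 = 76
P_5 = -3*76 - 2*(-28) = -172
P_6 = -3*(-172) - 2*76 = 364
P_7 = -3*364 - 2*(-172) = -748
P_8 = -3*(-748) - 2*364 = 1516
P_9 = -3*1516 - 2*(-748) = -3052
P_{10} = -3*(-3052) - 2*1516 = 6124
P_{11} = -3*6124 - 2*(-3052) = -12268
P_{12} = -3*(-12268) - 2*6124 = 24556

24556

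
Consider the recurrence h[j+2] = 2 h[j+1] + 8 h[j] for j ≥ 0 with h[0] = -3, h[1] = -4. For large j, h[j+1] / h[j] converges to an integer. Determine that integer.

The characteristic equation is r^2 - 2r - 8 = 0, which factors as (r - 4)(r + 2) = 0.
So the roots are 4 and -2. Since |4| > |-2| and the coefficient of 4^j is non-zero, the ratio tends to 4.

4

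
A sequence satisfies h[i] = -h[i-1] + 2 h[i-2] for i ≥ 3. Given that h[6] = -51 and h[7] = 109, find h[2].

-1

Rearranging, h[i-2] = (h[i] + h[i-1]) / 2.
h[5] = (109 + (-51)) / 2 = 58/2 = 29
h[4] = (-51 + 29) / 2 = -22/2 = -11
h[3] = (29 + (-11)) / 2 = 18/2 = 9
h[2] = (-11 + 9) / 2 = -2/2 = -1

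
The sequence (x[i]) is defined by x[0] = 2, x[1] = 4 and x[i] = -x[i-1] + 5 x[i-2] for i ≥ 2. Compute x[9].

x[2] = -4 + 5·2 = 6
x[3] = -6 + 5·4 = 14
x[4] = -14 + 5·6 = 16
x[5] = -16 + 5·14 = 54
x[6] = -54 + 5·16 = 26
x[7] = -26 + 5·54 = 244
x[8] = -244 + 5·26 = -114
x[9] = -(-114) + 5·244 = 1334

1334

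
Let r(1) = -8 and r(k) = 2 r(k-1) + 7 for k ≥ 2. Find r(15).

-16391

The fixed point is 7/(1 - 2) = -7, so r(k) + 7 = 2(r(k-1) + 7).
Hence r(k) = -1·2^{k-1} - 7.
r(15) = -1·2^{14} - 7 = -1·16384 - 7 = -16391.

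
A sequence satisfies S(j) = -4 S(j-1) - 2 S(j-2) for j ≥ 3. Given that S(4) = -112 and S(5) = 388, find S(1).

Rearranging, S(j-2) = (S(j) + 4 S(j-1)) / -2.
S(3) = (388 + 4*(-112)) / -2 = -60/-2 = 30
S(2) = (-112 + 4*30) / -2 = 8/-2 = -4
S(1) = (30 + 4*(-4)) / -2 = 14/-2 = -7

-7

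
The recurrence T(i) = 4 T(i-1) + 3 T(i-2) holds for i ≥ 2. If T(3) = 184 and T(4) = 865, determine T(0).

Rearranging, T(i-2) = (T(i) - 4 T(i-1)) / 3.
T(2) = (865 - 4*184) / 3 = 129/3 = 43
T(1) = (184 - 4*43) / 3 = 12/3 = 4
T(0) = (43 - 4*4) / 3 = 27/3 = 9

9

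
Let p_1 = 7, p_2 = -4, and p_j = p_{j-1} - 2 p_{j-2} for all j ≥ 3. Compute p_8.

p_3 = (-4) - 2(7) = -18
p_4 = (-18) - 2(-4) = -10
p_5 = (-10) - 2(-18) = 26
p_6 = 26 - 2(-10) = 46
p_7 = 46 - 2(26) = -6
p_8 = (-6) - 2(46) = -98

-98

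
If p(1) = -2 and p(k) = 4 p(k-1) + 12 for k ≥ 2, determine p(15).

The fixed point is 12/(1 - 4) = -4, so p(k) + 4 = 4(p(k-1) + 4).
Hence p(k) = 2·4^{k-1} - 4.
p(15) = 2·4^{14} - 4 = 2·268435456 - 4 = 536870908.

536870908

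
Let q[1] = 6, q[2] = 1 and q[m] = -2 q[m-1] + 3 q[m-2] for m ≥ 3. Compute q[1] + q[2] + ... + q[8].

q[3] = -2·1 + 3·6 = 16
q[4] = -2·16 + 3·1 = -29
q[5] = -2·(-29) + 3·16 = 106
q[6] = -2·106 + 3·(-29) = -299
q[7] = -2·(-299) + 3·106 = 916
q[8] = -2·916 + 3·(-299) = -2729
Sum = 6 + 1 + 16 + (-29) + 106 + (-299) + 916 + (-2729) = -2012

-2012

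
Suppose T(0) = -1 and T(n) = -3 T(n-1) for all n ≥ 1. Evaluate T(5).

243

T(1) = -3·(-1) = 3
T(2) = -3·3 = -9
T(3) = -3·(-9) = 27
T(4) = -3·27 = -81
T(5) = -3·(-81) = 243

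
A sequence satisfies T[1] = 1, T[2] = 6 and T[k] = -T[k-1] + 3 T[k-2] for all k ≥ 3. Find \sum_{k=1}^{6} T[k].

88

T[3] = -6 + 3·1 = -3
T[4] = -(-3) + 3·6 = 21
T[5] = -21 + 3·(-3) = -30
T[6] = -(-30) + 3·21 = 93
Sum = 1 + 6 + (-3) + 21 + (-30) + 93 = 88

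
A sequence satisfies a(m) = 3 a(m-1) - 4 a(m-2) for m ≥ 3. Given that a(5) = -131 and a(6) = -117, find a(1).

7

Rearranging, a(m-2) = (a(m) - 3 a(m-1)) / -4.
a(4) = (-117 - 3(-131)) / -4 = 276/-4 = -69
a(3) = (-131 - 3(-69)) / -4 = 76/-4 = -19
a(2) = (-69 - 3(-19)) / -4 = -12/-4 = 3
a(1) = (-19 - 3(3)) / -4 = -28/-4 = 7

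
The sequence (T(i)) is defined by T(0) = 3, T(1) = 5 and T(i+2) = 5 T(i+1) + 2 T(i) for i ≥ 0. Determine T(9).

3969165

T(2) = 5*5 + 2*3 = 31
T(3) = 5*31 + 2*5 = 165
T(4) = 5*165 + 2*31 = 887
T(5) = 5*887 + 2*165 = 4765
T(6) = 5*4765 + 2*887 = 25599
T(7) = 5*25599 + 2*4765 = 137525
T(8) = 5*137525 + 2*25599 = 738823
T(9) = 5*738823 + 2*137525 = 3969165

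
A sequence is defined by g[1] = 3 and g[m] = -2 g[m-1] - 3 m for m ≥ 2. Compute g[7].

291

g[2] = -2·3 - 6 = -12
g[3] = -2·(-12) - 9 = 15
g[4] = -2·15 - 12 = -42
g[5] = -2·(-42) - 15 = 69
g[6] = -2·69 - 18 = -156
g[7] = -2·(-156) - 21 = 291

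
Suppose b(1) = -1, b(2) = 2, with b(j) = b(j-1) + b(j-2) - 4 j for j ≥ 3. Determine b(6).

-105

b(3) = 2 + (-1) - 12 = -11
b(4) = (-11) + 2 - 16 = -25
b(5) = (-25) + (-11) - 20 = -56
b(6) = (-56) + (-25) - 24 = -105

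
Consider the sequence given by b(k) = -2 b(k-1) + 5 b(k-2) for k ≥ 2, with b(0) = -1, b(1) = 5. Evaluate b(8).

b(2) = -2(5) + 5(-1) = -15
b(3) = -2(-15) + 5(5) = 55
b(4) = -2(55) + 5(-15) = -185
b(5) = -2(-185) + 5(55) = 645
b(6) = -2(645) + 5(-185) = -2215
b(7) = -2(-2215) + 5(645) = 7655
b(8) = -2(7655) + 5(-2215) = -26385

-26385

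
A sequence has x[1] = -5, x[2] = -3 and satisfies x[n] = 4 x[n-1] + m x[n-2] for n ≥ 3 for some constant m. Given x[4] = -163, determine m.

x[3] = -12 - 5m
x[4] = -48 - 23m
So -48 - 23m = -163, giving m = 5.

5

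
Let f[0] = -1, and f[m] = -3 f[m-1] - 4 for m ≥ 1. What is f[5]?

-1

f[1] = -3(-1) - 4 = -1
f[2] = -3(-1) - 4 = -1
f[3] = -3(-1) - 4 = -1
f[4] = -3(-1) - 4 = -1
f[5] = -3(-1) - 4 = -1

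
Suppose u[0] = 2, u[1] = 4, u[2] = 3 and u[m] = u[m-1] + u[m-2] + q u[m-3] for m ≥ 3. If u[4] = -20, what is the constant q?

-5

u[3] = 7 + 2q
u[4] = 10 + 6q
So 10 + 6q = -20, giving q = -5.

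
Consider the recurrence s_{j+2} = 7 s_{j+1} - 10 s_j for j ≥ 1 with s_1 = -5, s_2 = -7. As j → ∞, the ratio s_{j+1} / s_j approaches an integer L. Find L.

5

The characteristic equation is r^2 - 7r + 10 = 0, which factors as (r - 5)(r - 2) = 0.
So the roots are 5 and 2. Since |5| > |2| and the coefficient of 5^j is non-zero, the ratio tends to 5.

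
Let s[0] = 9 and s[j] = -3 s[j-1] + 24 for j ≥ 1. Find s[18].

1162261473

The fixed point is 24/(1 + 3) = 6, so s[j] - 6 = -3(s[j-1] - 6).
Hence s[j] = 3·(-3)^j + 6.
s[18] = 3·(-3)^{18} + 6 = 3·387420489 + 6 = 1162261473.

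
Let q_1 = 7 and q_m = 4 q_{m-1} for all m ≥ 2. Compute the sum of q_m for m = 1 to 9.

q_2 = 4·7 = 28
q_3 = 4·28 = 112
q_4 = 4·112 = 448
q_5 = 4·448 = 1792
q_6 = 4·1792 = 7168
q_7 = 4·7168 = 28672
q_8 = 4·28672 = 114688
q_9 = 4·114688 = 458752
Sum = 7 + 28 + 112 + 448 + 1792 + 7168 + 28672 + 114688 + 458752 = 611667

611667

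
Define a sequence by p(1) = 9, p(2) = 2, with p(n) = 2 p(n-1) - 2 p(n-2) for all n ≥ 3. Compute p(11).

-224

p(3) = 2(2) - 2(9) = -14
p(4) = 2(-14) - 2(2) = -32
p(5) = 2(-32) - 2(-14) = -36
p(6) = 2(-36) - 2(-32) = -8
p(7) = 2(-8) - 2(-36) = 56
p(8) = 2(56) - 2(-8) = 128
p(9) = 2(128) - 2(56) = 144
p(10) = 2(144) - 2(128) = 32
p(11) = 2(32) - 2(144) = -224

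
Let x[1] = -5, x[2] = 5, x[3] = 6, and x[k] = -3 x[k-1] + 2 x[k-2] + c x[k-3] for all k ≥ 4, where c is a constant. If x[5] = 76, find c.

x[4] = -8 - 5c
x[5] = 36 + 20c
So 36 + 20c = 76, giving c = 2.

2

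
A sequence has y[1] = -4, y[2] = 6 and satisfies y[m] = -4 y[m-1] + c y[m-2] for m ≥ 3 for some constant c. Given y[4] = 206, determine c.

5

y[3] = -24 - 4c
y[4] = 96 + 22c
So 96 + 22c = 206, giving c = 5.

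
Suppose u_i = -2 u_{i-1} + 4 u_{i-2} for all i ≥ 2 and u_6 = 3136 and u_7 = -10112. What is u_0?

Rearranging, u_{i-2} = (u_i + 2 u_{i-1}) / 4.
u_5 = (-10112 + 2·3136) / 4 = -3840/4 = -960
u_4 = (3136 + 2·(-960)) / 4 = 1216/4 = 304
u_3 = (-960 + 2·304) / 4 = -352/4 = -88
u_2 = (304 + 2·(-88)) / 4 = 128/4 = 32
u_1 = (-88 + 2·32) / 4 = -24/4 = -6
u_0 = (32 + 2·(-6)) / 4 = 20/4 = 5

5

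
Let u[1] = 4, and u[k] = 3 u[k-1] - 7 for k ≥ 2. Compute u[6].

u[2] = 3·4 - 7 = 5
u[3] = 3·5 - 7 = 8
u[4] = 3·8 - 7 = 17
u[5] = 3·17 - 7 = 44
u[6] = 3·44 - 7 = 125

125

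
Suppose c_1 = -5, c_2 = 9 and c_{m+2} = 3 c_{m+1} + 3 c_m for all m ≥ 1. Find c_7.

c_3 = 3*9 + 3*(-5) = 12
c_4 = 3*12 + 3*9 = 63
c_5 = 3*63 + 3*12 = 225
c_6 = 3*225 + 3*63 = 864
c_7 = 3*864 + 3*225 = 3267

3267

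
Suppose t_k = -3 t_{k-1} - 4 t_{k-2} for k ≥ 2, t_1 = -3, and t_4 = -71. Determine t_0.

4

Let t_0 = w.
t_2 = 9 - 4w
t_3 = -15 + 12w
t_4 = 9 - 20w
So 9 - 20w = -71, giving w = 4.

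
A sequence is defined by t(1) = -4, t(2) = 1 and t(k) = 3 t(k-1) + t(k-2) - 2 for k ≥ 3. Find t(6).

t(3) = 3(1) + (-4) - 2 = -3
t(4) = 3(-3) + 1 - 2 = -10
t(5) = 3(-10) + (-3) - 2 = -35
t(6) = 3(-35) + (-10) - 2 = -117

-117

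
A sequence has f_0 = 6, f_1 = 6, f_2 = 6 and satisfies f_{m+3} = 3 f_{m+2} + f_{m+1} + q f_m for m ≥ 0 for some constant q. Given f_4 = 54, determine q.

f_3 = 24 + 6q
f_4 = 78 + 24q
So 78 + 24q = 54, giving q = -1.

-1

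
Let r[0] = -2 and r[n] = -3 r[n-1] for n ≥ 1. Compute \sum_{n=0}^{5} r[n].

364

r[1] = -3(-2) = 6
r[2] = -3(6) = -18
r[3] = -3(-18) = 54
r[4] = -3(54) = -162
r[5] = -3(-162) = 486
Sum = (-2) + 6 + (-18) + 54 + (-162) + 486 = 364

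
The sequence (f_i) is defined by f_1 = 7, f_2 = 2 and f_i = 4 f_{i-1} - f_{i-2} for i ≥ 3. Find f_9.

f_3 = 4·2 - 7 = 1
f_4 = 4·1 - 2 = 2
f_5 = 4·2 - 1 = 7
f_6 = 4·7 - 2 = 26
f_7 = 4·26 - 7 = 97
f_8 = 4·97 - 26 = 362
f_9 = 4·362 - 97 = 1351

1351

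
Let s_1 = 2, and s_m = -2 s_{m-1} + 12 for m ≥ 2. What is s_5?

-28

s_2 = -2·2 + 12 = 8
s_3 = -2·8 + 12 = -4
s_4 = -2·(-4) + 12 = 20
s_5 = -2·20 + 12 = -28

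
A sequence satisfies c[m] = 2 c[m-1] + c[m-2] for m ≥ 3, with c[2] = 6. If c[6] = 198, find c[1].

Let c[1] = y.
c[3] = 12 + y
c[4] = 30 + 2y
c[5] = 72 + 5y
c[6] = 174 + 12y
So 174 + 12y = 198, giving y = 2.

2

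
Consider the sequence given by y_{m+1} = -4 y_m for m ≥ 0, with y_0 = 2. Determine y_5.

-2048

y_1 = -4*2 = -8
y_2 = -4*(-8) = 32
y_3 = -4*32 = -128
y_4 = -4*(-128) = 512
y_5 = -4*512 = -2048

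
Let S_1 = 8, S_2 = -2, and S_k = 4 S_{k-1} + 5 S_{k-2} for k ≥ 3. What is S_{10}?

1953118

S_3 = 4·(-2) + 5·8 = 32
S_4 = 4·32 + 5·(-2) = 118
S_5 = 4·118 + 5·32 = 632
S_6 = 4·632 + 5·118 = 3118
S_7 = 4·3118 + 5·632 = 15632
S_8 = 4·15632 + 5·3118 = 78118
S_9 = 4·78118 + 5·15632 = 390632
S_{10} = 4·390632 + 5·78118 = 1953118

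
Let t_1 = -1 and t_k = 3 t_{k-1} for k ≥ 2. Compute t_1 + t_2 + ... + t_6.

t_2 = 3*(-1) = -3
t_3 = 3*(-3) = -9
t_4 = 3*(-9) = -27
t_5 = 3*(-27) = -81
t_6 = 3*(-81) = -243
Sum = (-1) + (-3) + (-9) + (-27) + (-81) + (-243) = -364

-364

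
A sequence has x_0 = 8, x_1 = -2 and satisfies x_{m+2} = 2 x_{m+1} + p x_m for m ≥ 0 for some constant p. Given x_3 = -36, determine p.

x_2 = -4 + 8p
x_3 = -8 + 14p
So -8 + 14p = -36, giving p = -2.

-2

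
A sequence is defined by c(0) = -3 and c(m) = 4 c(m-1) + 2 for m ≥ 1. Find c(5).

c(1) = 4(-3) + 2 = -10
c(2) = 4(-10) + 2 = -38
c(3) = 4(-38) + 2 = -150
c(4) = 4(-150) + 2 = -598
c(5) = 4(-598) + 2 = -2390

-2390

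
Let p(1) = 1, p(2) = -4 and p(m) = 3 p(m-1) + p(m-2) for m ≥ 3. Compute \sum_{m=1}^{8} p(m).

p(3) = 3*(-4) + 1 = -11
p(4) = 3*(-11) + (-4) = -37
p(5) = 3*(-37) + (-11) = -122
p(6) = 3*(-122) + (-37) = -403
p(7) = 3*(-403) + (-122) = -1331
p(8) = 3*(-1331) + (-403) = -4396
Sum = 1 + (-4) + (-11) + (-37) + (-122) + (-403) + (-1331) + (-4396) = -6303

-6303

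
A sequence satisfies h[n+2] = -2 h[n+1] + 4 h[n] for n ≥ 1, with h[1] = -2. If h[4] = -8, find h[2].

-3

Let h[2] = v.
h[3] = -8 - 2v
h[4] = 16 + 8v
So 16 + 8v = -8, giving v = -3.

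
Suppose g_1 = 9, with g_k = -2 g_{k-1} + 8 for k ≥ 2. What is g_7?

408

g_2 = -2*9 + 8 = -10
g_3 = -2*(-10) + 8 = 28
g_4 = -2*28 + 8 = -48
g_5 = -2*(-48) + 8 = 104
g_6 = -2*104 + 8 = -200
g_7 = -2*(-200) + 8 = 408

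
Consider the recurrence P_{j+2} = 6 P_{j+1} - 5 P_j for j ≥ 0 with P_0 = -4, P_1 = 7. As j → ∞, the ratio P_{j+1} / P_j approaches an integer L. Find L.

5

The characteristic equation is r^2 - 6r + 5 = 0, which factors as (r - 5)(r - 1) = 0.
So the roots are 5 and 1. Since |5| > |1| and the coefficient of 5^j is non-zero, the ratio tends to 5.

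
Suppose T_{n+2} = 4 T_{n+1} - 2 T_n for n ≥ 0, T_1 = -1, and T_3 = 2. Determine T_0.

Let T_0 = w.
T_2 = -4 - 2w
T_3 = -14 - 8w
So -14 - 8w = 2, giving w = -2.

-2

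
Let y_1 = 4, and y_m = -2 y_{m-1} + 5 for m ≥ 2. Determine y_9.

y_2 = -2(4) + 5 = -3
y_3 = -2(-3) + 5 = 11
y_4 = -2(11) + 5 = -17
y_5 = -2(-17) + 5 = 39
y_6 = -2(39) + 5 = -73
y_7 = -2(-73) + 5 = 151
y_8 = -2(151) + 5 = -297
y_9 = -2(-297) + 5 = 599

599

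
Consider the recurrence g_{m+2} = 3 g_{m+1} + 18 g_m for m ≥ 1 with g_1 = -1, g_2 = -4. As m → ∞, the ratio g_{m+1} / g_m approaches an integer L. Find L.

6

The characteristic equation is r^2 - 3r - 18 = 0, which factors as (r - 6)(r + 3) = 0.
So the roots are 6 and -3. Since |6| > |-3| and the coefficient of 6^m is non-zero, the ratio tends to 6.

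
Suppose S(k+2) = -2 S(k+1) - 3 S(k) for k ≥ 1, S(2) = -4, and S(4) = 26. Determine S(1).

Let S(1) = v.
S(3) = 8 - 3v
S(4) = -4 + 6v
So -4 + 6v = 26, giving v = 5.

5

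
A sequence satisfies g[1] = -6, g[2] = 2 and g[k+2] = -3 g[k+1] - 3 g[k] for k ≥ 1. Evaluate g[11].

-2430

g[3] = -3*2 - 3*(-6) = 12
g[4] = -3*12 - 3*2 = -42
g[5] = -3*(-42) - 3*12 = 90
g[6] = -3*90 - 3*(-42) = -144
g[7] = -3*(-144) - 3*90 = 162
g[8] = -3*162 - 3*(-144) = -54
g[9] = -3*(-54) - 3*162 = -324
g[10] = -3*(-324) - 3*(-54) = 1134
g[11] = -3*1134 - 3*(-324) = -2430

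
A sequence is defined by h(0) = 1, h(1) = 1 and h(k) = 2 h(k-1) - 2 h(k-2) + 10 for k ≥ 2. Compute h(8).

h(2) = 2·1 - 2·1 + 10 = 10
h(3) = 2·10 - 2·1 + 10 = 28
h(4) = 2·28 - 2·10 + 10 = 46
h(5) = 2·46 - 2·28 + 10 = 46
h(6) = 2·46 - 2·46 + 10 = 10
h(7) = 2·10 - 2·46 + 10 = -62
h(8) = 2·(-62) - 2·10 + 10 = -134

-134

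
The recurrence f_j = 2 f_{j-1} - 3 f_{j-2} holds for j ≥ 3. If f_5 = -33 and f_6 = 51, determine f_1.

7

Rearranging, f_{j-2} = (f_j - 2 f_{j-1}) / -3.
f_4 = (51 - 2(-33)) / -3 = 117/-3 = -39
f_3 = (-33 - 2(-39)) / -3 = 45/-3 = -15
f_2 = (-39 - 2(-15)) / -3 = -9/-3 = 3
f_1 = (-15 - 2(3)) / -3 = -21/-3 = 7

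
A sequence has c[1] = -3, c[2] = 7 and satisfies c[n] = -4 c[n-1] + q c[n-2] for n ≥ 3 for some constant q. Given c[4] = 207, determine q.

5

c[3] = -28 - 3q
c[4] = 112 + 19q
So 112 + 19q = 207, giving q = 5.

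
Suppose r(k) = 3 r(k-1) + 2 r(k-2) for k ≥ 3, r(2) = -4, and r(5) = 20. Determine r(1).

Let r(1) = w.
r(3) = -12 + 2w
r(4) = -44 + 6w
r(5) = -156 + 22w
So -156 + 22w = 20, giving w = 8.

8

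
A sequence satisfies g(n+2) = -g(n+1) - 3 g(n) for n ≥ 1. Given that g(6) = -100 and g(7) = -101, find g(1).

Rearranging, g(n-2) = (g(n) + g(n-1)) / -3.
g(5) = (-101 + (-100)) / -3 = -201/-3 = 67
g(4) = (-100 + 67) / -3 = -33/-3 = 11
g(3) = (67 + 11) / -3 = 78/-3 = -26
g(2) = (11 + (-26)) / -3 = -15/-3 = 5
g(1) = (-26 + 5) / -3 = -21/-3 = 7

7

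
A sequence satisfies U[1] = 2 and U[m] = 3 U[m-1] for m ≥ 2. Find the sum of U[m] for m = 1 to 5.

242

U[2] = 3*2 = 6
U[3] = 3*6 = 18
U[4] = 3*18 = 54
U[5] = 3*54 = 162
Sum = 2 + 6 + 18 + 54 + 162 = 242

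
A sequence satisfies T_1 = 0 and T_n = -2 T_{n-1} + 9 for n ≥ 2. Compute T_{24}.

25165827

The fixed point is 9/(1 + 2) = 3, so T_n - 3 = -2(T_{n-1} - 3).
Hence T_n = -3·(-2)^{n-1} + 3.
T_{24} = -3·(-2)^{23} + 3 = -3·-8388608 + 3 = 25165827.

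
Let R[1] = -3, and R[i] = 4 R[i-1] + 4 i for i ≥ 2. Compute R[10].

R[2] = 4·(-3) + 8 = -4
R[3] = 4·(-4) + 12 = -4
R[4] = 4·(-4) + 16 = 0
R[5] = 4·0 + 20 = 20
R[6] = 4·20 + 24 = 104
R[7] = 4·104 + 28 = 444
R[8] = 4·444 + 32 = 1808
R[9] = 4·1808 + 36 = 7268
R[10] = 4·7268 + 40 = 29112

29112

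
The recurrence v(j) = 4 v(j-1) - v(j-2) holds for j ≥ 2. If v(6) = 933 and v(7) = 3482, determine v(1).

2

Rearranging, v(j-2) = -(v(j) - 4 v(j-1)).
v(5) = -(3482 - 4*933) = 250
v(4) = -(933 - 4*250) = 67
v(3) = -(250 - 4*67) = 18
v(2) = -(67 - 4*18) = 5
v(1) = -(18 - 4*5) = 2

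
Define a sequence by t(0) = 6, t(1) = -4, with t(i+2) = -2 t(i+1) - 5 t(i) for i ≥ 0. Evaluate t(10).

t(2) = -2(-4) - 5(6) = -22
t(3) = -2(-22) - 5(-4) = 64
t(4) = -2(64) - 5(-22) = -18
t(5) = -2(-18) - 5(64) = -284
t(6) = -2(-284) - 5(-18) = 658
t(7) = -2(658) - 5(-284) = 104
t(8) = -2(104) - 5(658) = -3498
t(9) = -2(-3498) - 5(104) = 6476
t(10) = -2(6476) - 5(-3498) = 4538

4538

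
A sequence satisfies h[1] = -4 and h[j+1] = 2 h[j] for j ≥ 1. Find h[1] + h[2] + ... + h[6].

h[2] = 2(-4) = -8
h[3] = 2(-8) = -16
h[4] = 2(-16) = -32
h[5] = 2(-32) = -64
h[6] = 2(-64) = -128
Sum = (-4) + (-8) + (-16) + (-32) + (-64) + (-128) = -252

-252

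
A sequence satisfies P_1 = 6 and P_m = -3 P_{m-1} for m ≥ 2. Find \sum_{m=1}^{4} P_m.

-120

P_2 = -3(6) = -18
P_3 = -3(-18) = 54
P_4 = -3(54) = -162
Sum = 6 + (-18) + 54 + (-162) = -120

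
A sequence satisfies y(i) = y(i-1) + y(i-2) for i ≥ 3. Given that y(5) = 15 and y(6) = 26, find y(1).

-3

Rearranging, y(i-2) = y(i) - y(i-1).
y(4) = 26 - 15 = 11
y(3) = 15 - 11 = 4
y(2) = 11 - 4 = 7
y(1) = 4 - 7 = -3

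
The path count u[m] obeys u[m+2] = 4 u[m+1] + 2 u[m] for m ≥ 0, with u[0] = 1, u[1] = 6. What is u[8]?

u[2] = 4(6) + 2(1) = 26
u[3] = 4(26) + 2(6) = 116
u[4] = 4(116) + 2(26) = 516
u[5] = 4(516) + 2(116) = 2296
u[6] = 4(2296) + 2(516) = 10216
u[7] = 4(10216) + 2(2296) = 45456
u[8] = 4(45456) + 2(10216) = 202256

202256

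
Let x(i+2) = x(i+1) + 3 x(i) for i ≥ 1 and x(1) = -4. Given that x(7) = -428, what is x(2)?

-5

Let x(2) = y.
x(3) = -12 + y
x(4) = -12 + 4y
x(5) = -48 + 7y
x(6) = -84 + 19y
x(7) = -228 + 40y
So -228 + 40y = -428, giving y = -5.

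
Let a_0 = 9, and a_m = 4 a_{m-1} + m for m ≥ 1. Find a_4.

a_1 = 4·9 + 1 = 37
a_2 = 4·37 + 2 = 150
a_3 = 4·150 + 3 = 603
a_4 = 4·603 + 4 = 2416

2416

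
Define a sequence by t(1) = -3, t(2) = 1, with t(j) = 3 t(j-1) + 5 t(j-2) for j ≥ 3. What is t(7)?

t(3) = 3·1 + 5·(-3) = -12
t(4) = 3·(-12) + 5·1 = -31
t(5) = 3·(-31) + 5·(-12) = -153
t(6) = 3·(-153) + 5·(-31) = -614
t(7) = 3·(-614) + 5·(-153) = -2607

-2607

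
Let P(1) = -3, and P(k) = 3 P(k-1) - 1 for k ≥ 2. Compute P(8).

-7654

P(2) = 3*(-3) - 1 = -10
P(3) = 3*(-10) - 1 = -31
P(4) = 3*(-31) - 1 = -94
P(5) = 3*(-94) - 1 = -283
P(6) = 3*(-283) - 1 = -850
P(7) = 3*(-850) - 1 = -2551
P(8) = 3*(-2551) - 1 = -7654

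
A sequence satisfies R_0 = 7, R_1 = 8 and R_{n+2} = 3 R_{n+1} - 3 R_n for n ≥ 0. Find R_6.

R_2 = 3·8 - 3·7 = 3
R_3 = 3·3 - 3·8 = -15
R_4 = 3·(-15) - 3·3 = -54
R_5 = 3·(-54) - 3·(-15) = -117
R_6 = 3·(-117) - 3·(-54) = -189

-189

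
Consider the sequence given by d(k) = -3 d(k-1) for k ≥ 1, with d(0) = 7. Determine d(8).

45927

d(1) = -3*7 = -21
d(2) = -3*(-21) = 63
d(3) = -3*63 = -189
d(4) = -3*(-189) = 567
d(5) = -3*567 = -1701
d(6) = -3*(-1701) = 5103
d(7) = -3*5103 = -15309
d(8) = -3*(-15309) = 45927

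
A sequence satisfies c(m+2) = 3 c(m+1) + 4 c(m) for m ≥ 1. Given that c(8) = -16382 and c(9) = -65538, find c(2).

-2

Rearranging, c(m-2) = (c(m) - 3 c(m-1)) / 4.
c(7) = (-65538 - 3·(-16382)) / 4 = -16392/4 = -4098
c(6) = (-16382 - 3·(-4098)) / 4 = -4088/4 = -1022
c(5) = (-4098 - 3·(-1022)) / 4 = -1032/4 = -258
c(4) = (-1022 - 3·(-258)) / 4 = -248/4 = -62
c(3) = (-258 - 3·(-62)) / 4 = -72/4 = -18
c(2) = (-62 - 3·(-18)) / 4 = -8/4 = -2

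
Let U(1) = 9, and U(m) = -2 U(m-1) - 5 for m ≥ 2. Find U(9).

U(2) = -2(9) - 5 = -23
U(3) = -2(-23) - 5 = 41
U(4) = -2(41) - 5 = -87
U(5) = -2(-87) - 5 = 169
U(6) = -2(169) - 5 = -343
U(7) = -2(-343) - 5 = 681
U(8) = -2(681) - 5 = -1367
U(9) = -2(-1367) - 5 = 2729

2729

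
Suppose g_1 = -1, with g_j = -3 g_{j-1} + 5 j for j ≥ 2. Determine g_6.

g_2 = -3*(-1) + 10 = 13
g_3 = -3*13 + 15 = -24
g_4 = -3*(-24) + 20 = 92
g_5 = -3*92 + 25 = -251
g_6 = -3*(-251) + 30 = 783

783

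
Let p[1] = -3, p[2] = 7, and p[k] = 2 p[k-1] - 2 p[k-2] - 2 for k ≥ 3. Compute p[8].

p[3] = 2*7 - 2*(-3) - 2 = 18
p[4] = 2*18 - 2*7 - 2 = 20
p[5] = 2*20 - 2*18 - 2 = 2
p[6] = 2*2 - 2*20 - 2 = -38
p[7] = 2*(-38) - 2*2 - 2 = -82
p[8] = 2*(-82) - 2*(-38) - 2 = -90

-90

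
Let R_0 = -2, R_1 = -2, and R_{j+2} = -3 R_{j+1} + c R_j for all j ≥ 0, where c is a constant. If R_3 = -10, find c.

2

R_2 = 6 - 2c
R_3 = -18 + 4c
So -18 + 4c = -10, giving c = 2.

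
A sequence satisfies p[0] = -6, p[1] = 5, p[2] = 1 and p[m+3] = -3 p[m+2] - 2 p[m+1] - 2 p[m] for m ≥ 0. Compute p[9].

947

p[3] = -3(1) - 2(5) - 2(-6) = -1
p[4] = -3(-1) - 2(1) - 2(5) = -9
p[5] = -3(-9) - 2(-1) - 2(1) = 27
p[6] = -3(27) - 2(-9) - 2(-1) = -61
p[7] = -3(-61) - 2(27) - 2(-9) = 147
p[8] = -3(147) - 2(-61) - 2(27) = -373
p[9] = -3(-373) - 2(147) - 2(-61) = 947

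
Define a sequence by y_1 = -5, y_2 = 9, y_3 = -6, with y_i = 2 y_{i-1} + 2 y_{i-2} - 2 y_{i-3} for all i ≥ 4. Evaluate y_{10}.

y_4 = 2*(-6) + 2*9 - 2*(-5) = 16
y_5 = 2*16 + 2*(-6) - 2*9 = 2
y_6 = 2*2 + 2*16 - 2*(-6) = 48
y_7 = 2*48 + 2*2 - 2*16 = 68
y_8 = 2*68 + 2*48 - 2*2 = 228
y_9 = 2*228 + 2*68 - 2*48 = 496
y_{10} = 2*496 + 2*228 - 2*68 = 1312

1312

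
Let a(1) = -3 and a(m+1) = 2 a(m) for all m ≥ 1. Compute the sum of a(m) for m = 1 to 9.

a(2) = 2·(-3) = -6
a(3) = 2·(-6) = -12
a(4) = 2·(-12) = -24
a(5) = 2·(-24) = -48
a(6) = 2·(-48) = -96
a(7) = 2·(-96) = -192
a(8) = 2·(-192) = -384
a(9) = 2·(-384) = -768
Sum = (-3) + (-6) + (-12) + (-24) + (-48) + (-96) + (-192) + (-384) + (-768) = -1533

-1533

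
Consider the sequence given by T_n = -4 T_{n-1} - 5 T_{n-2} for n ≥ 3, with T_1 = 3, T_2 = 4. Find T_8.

T_3 = -4·4 - 5·3 = -31
T_4 = -4·(-31) - 5·4 = 104
T_5 = -4·104 - 5·(-31) = -261
T_6 = -4·(-261) - 5·104 = 524
T_7 = -4·524 - 5·(-261) = -791
T_8 = -4·(-791) - 5·524 = 544

544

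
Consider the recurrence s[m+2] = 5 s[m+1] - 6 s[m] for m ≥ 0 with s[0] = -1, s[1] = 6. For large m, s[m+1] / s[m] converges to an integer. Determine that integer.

3

The characteristic equation is r^2 - 5r + 6 = 0, which factors as (r - 3)(r - 2) = 0.
So the roots are 3 and 2. Since |3| > |2| and the coefficient of 3^m is non-zero, the ratio tends to 3.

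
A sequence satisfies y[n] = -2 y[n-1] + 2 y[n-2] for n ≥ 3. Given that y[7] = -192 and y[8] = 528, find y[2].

6

Rearranging, y[n-2] = (y[n] + 2 y[n-1]) / 2.
y[6] = (528 + 2*(-192)) / 2 = 144/2 = 72
y[5] = (-192 + 2*72) / 2 = -48/2 = -24
y[4] = (72 + 2*(-24)) / 2 = 24/2 = 12
y[3] = (-24 + 2*12) / 2 = 0/2 = 0
y[2] = (12 + 2*0) / 2 = 12/2 = 6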